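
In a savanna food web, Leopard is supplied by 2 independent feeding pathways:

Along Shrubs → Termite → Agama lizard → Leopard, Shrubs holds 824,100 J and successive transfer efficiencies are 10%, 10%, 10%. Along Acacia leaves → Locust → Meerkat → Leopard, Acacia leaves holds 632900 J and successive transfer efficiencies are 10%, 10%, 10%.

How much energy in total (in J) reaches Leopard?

1457 J

Via Shrubs: 824100 × 0.1 × 0.1 × 0.1 = 824.1 J
Via Acacia leaves: 632900 × 0.1 × 0.1 × 0.1 = 632.9 J
Total at Leopard: 824.1 + 632.9 = 1457 J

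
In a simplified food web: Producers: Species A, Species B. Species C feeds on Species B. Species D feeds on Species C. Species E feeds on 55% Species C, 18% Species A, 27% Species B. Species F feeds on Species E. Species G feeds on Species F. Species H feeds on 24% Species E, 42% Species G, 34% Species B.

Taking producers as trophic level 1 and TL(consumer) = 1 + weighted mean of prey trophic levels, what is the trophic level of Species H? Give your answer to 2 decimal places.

Species C: 1 + 1 = 2
Species D: 1 + 2 = 3
Species E: 1 + (0.55×2 + 0.18×1 + 0.27×1) = 2.55
Species F: 1 + 2.55 = 3.55
Species G: 1 + 3.55 = 4.55
Species H: 1 + (0.24×2.55 + 0.42×4.55 + 0.34×1) = 3.863

3.86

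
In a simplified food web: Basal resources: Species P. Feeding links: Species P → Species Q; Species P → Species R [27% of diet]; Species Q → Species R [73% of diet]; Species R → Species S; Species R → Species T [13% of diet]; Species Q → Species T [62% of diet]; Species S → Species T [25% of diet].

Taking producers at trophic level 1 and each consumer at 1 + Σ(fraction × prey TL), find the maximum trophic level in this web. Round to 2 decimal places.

Species Q: 1 + 1 = 2
Species R: 1 + (0.27×1 + 0.73×2) = 2.73
Species S: 1 + 2.73 = 3.73
Species T: 1 + (0.13×2.73 + 0.62×2 + 0.25×3.73) = 3.5274

3.73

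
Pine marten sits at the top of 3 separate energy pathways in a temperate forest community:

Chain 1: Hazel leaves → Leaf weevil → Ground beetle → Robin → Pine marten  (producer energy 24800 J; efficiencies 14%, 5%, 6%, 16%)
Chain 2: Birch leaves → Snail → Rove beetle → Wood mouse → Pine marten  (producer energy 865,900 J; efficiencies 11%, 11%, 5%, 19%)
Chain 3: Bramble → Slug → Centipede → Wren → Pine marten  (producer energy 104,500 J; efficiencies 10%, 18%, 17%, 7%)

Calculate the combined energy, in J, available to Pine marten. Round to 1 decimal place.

123.6 J

Chain 1: 24800 × 0.14 × 0.05 × 0.06 × 0.16 = 1.66656 J
Chain 2: 865900 × 0.11 × 0.11 × 0.05 × 0.19 = 99.535205 J
Chain 3: 104500 × 0.1 × 0.18 × 0.17 × 0.07 = 22.3839 J
Total at Pine marten: 1.66656 + 99.535205 + 22.3839 = 123.585665 J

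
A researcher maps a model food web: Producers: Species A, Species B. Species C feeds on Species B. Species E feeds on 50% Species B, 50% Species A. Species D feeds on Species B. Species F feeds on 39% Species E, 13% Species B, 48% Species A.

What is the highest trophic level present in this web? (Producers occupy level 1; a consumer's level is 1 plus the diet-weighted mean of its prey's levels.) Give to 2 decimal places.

2.39

Species C: 1 + 1 = 2
Species D: 1 + 1 = 2
Species E: 1 + (0.5×1 + 0.5×1) = 2
Species F: 1 + (0.39×2 + 0.13×1 + 0.48×1) = 2.39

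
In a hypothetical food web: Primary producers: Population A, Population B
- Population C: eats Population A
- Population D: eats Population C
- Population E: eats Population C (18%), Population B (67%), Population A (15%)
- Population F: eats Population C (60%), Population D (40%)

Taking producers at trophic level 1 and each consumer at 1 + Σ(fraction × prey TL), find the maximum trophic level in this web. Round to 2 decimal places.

3.40

Population C: 1 + 1 = 2
Population D: 1 + 2 = 3
Population E: 1 + (0.18×2 + 0.67×1 + 0.15×1) = 2.18
Population F: 1 + (0.6×2 + 0.4×3) = 3.4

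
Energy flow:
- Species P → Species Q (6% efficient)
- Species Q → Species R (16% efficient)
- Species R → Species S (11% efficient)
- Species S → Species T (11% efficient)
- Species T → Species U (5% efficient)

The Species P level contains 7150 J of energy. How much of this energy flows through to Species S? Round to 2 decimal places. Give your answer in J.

7.55 J

Species Q: 7150 × 0.06 = 429 J
Species R: 429 × 0.16 = 68.64 J
Species S: 68.64 × 0.11 = 7.5504 J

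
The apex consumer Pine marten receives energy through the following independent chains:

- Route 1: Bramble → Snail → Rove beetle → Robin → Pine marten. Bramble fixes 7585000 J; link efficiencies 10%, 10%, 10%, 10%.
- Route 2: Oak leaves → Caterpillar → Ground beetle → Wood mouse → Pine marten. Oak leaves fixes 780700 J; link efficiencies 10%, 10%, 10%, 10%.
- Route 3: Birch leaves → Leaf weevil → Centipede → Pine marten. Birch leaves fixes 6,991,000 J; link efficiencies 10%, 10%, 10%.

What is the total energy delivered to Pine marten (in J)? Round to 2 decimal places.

Route 1: 7585000 × 0.1 × 0.1 × 0.1 × 0.1 = 758.5 J
Route 2: 780700 × 0.1 × 0.1 × 0.1 × 0.1 = 78.07 J
Route 3: 6991000 × 0.1 × 0.1 × 0.1 = 6991 J
Total at Pine marten: 758.5 + 78.07 + 6991 = 7827.57 J

7827.57 J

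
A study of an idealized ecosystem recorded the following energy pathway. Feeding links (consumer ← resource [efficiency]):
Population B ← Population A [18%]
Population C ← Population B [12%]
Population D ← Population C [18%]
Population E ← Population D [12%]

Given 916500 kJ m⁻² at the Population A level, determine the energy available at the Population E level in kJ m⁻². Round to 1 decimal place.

Population B: 916500 × 0.18 = 164970 kJ m⁻²
Population C: 164970 × 0.12 = 19796.4 kJ m⁻²
Population D: 19796.4 × 0.18 = 3563.352 kJ m⁻²
Population E: 3563.352 × 0.12 = 427.60224 kJ m⁻²

427.6 kJ m⁻²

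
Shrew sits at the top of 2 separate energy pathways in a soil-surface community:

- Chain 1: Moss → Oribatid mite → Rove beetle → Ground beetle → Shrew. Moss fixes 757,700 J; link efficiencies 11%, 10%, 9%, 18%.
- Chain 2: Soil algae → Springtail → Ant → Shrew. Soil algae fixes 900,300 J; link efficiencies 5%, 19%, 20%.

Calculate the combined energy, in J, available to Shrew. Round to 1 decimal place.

1845.6 J

Chain 1: 757700 × 0.11 × 0.1 × 0.09 × 0.18 = 135.02214 J
Chain 2: 900300 × 0.05 × 0.19 × 0.2 = 1710.57 J
Total at Shrew: 135.02214 + 1710.57 = 1845.59214 J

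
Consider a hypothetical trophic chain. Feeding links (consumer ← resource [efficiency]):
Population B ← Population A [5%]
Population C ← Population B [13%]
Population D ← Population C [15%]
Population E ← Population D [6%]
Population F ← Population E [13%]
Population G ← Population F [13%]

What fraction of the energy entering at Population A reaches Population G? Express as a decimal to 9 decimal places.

0.000000989

Product of link efficiencies: 0.05 × 0.13 × 0.15 × 0.06 × 0.13 × 0.13 = 0.00000098865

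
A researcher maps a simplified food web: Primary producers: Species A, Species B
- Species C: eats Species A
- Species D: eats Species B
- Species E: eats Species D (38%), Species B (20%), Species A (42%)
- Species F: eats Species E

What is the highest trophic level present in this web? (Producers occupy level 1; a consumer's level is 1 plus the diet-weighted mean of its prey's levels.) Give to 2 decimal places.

3.38

Species C: 1 + 1 = 2
Species D: 1 + 1 = 2
Species E: 1 + (0.38×2 + 0.2×1 + 0.42×1) = 2.38
Species F: 1 + 2.38 = 3.38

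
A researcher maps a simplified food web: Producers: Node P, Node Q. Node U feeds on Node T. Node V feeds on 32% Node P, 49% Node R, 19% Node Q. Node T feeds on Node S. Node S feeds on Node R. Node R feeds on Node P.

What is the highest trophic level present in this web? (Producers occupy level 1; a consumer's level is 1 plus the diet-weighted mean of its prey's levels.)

5

Node R: 1 + 1 = 2
Node S: 1 + 2 = 3
Node T: 1 + 3 = 4
Node U: 1 + 4 = 5
Node V: 1 + (0.32×1 + 0.49×2 + 0.19×1) = 2.49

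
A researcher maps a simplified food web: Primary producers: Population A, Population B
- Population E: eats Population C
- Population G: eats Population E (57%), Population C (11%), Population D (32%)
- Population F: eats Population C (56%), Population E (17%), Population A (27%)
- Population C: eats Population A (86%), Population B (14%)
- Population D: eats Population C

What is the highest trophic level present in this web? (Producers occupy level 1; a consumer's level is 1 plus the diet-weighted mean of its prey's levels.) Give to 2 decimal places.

Population C: 1 + (0.86×1 + 0.14×1) = 2
Population D: 1 + 2 = 3
Population E: 1 + 2 = 3
Population F: 1 + (0.56×2 + 0.17×3 + 0.27×1) = 2.9
Population G: 1 + (0.57×3 + 0.11×2 + 0.32×3) = 3.89

3.89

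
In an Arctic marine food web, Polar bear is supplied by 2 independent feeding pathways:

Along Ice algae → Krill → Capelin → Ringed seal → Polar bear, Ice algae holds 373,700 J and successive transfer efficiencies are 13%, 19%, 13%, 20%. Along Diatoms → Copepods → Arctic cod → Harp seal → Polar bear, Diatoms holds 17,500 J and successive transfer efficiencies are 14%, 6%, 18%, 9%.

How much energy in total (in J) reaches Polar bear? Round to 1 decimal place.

Via Ice algae: 373700 × 0.13 × 0.19 × 0.13 × 0.2 = 239.99014 J
Via Diatoms: 17500 × 0.14 × 0.06 × 0.18 × 0.09 = 2.3814 J
Total at Polar bear: 239.99014 + 2.3814 = 242.37154 J

242.4 J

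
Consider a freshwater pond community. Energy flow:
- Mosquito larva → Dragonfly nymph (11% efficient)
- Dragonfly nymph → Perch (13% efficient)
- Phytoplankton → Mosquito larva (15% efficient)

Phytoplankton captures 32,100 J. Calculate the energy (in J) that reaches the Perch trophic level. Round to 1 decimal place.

Mosquito larva: 32100 × 0.15 = 4815 J
Dragonfly nymph: 4815 × 0.11 = 529.65 J
Perch: 529.65 × 0.13 = 68.8545 J

68.9 J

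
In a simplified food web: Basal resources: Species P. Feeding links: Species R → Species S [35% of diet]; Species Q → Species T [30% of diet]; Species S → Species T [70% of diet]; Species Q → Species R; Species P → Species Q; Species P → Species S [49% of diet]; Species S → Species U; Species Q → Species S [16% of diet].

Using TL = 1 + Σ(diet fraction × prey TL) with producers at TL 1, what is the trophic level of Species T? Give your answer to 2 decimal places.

Species Q: 1 + 1 = 2
Species R: 1 + 2 = 3
Species S: 1 + (0.35×3 + 0.49×1 + 0.16×2) = 2.86
Species T: 1 + (0.3×2 + 0.7×2.86) = 3.602
Species U: 1 + 2.86 = 3.86

3.60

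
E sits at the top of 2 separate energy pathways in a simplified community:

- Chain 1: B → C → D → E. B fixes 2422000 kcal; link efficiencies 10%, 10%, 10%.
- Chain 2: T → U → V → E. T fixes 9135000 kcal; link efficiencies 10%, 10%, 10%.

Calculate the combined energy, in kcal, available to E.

Chain 1: 2422000 × 0.1 × 0.1 × 0.1 = 2422 kcal
Chain 2: 9135000 × 0.1 × 0.1 × 0.1 = 9135 kcal
Total at E: 2422 + 9135 = 11557 kcal

11557 kcal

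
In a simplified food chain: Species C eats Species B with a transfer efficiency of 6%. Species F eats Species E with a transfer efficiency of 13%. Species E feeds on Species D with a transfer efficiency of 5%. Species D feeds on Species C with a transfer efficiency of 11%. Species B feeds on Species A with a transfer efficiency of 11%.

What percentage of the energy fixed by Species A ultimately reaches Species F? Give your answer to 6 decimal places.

0.000472%

Product of link efficiencies: 0.11 × 0.06 × 0.11 × 0.05 × 0.13 = 0.000004719
As a percentage: 0.000004719 × 100 = 0.000472%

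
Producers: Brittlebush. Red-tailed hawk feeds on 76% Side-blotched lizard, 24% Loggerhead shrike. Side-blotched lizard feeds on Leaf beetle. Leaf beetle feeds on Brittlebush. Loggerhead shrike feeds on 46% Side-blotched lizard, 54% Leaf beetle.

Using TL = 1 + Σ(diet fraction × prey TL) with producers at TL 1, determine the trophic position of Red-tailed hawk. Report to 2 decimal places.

Leaf beetle: 1 + 1 = 2
Side-blotched lizard: 1 + 2 = 3
Loggerhead shrike: 1 + (0.46×3 + 0.54×2) = 3.46
Red-tailed hawk: 1 + (0.76×3 + 0.24×3.46) = 4.1104

4.11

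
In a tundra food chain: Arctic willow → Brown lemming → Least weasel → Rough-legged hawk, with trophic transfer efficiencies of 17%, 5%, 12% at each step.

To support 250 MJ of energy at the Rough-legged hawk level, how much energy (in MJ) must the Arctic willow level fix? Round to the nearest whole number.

Cumulative transfer efficiency: 0.17 × 0.05 × 0.12 = 0.00102
Arctic willow energy = 250 / 0.00102 = 245098 MJ

245098 MJ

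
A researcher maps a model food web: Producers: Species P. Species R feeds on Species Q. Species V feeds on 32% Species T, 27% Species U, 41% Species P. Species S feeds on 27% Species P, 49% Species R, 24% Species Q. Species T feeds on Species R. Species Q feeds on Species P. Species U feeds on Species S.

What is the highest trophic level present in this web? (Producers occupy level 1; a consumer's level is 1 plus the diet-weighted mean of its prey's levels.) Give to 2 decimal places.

4.22

Species Q: 1 + 1 = 2
Species R: 1 + 2 = 3
Species S: 1 + (0.27×1 + 0.49×3 + 0.24×2) = 3.22
Species T: 1 + 3 = 4
Species U: 1 + 3.22 = 4.22
Species V: 1 + (0.32×4 + 0.27×4.22 + 0.41×1) = 3.8294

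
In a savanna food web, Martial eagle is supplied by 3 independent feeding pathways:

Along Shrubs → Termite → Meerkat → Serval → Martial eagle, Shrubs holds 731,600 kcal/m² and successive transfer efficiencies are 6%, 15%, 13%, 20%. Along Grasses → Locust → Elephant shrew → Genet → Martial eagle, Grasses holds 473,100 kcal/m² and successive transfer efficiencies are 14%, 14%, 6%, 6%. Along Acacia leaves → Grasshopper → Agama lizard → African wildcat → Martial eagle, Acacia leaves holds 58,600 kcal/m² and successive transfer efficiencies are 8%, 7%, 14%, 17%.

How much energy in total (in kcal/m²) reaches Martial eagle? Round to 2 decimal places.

Via Shrubs: 731600 × 0.06 × 0.15 × 0.13 × 0.2 = 171.1944 kcal/m²
Via Grasses: 473100 × 0.14 × 0.14 × 0.06 × 0.06 = 33.381936 kcal/m²
Via Acacia leaves: 58600 × 0.08 × 0.07 × 0.14 × 0.17 = 7.810208 kcal/m²
Total at Martial eagle: 171.1944 + 33.381936 + 7.810208 = 212.386544 kcal/m²

212.39 kcal/m²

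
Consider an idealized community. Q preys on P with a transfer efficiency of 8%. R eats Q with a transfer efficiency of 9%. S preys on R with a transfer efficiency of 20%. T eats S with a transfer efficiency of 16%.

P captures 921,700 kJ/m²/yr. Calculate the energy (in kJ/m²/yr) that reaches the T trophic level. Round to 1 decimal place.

Q: 921700 × 0.08 = 73736 kJ/m²/yr
R: 73736 × 0.09 = 6636.24 kJ/m²/yr
S: 6636.24 × 0.2 = 1327.248 kJ/m²/yr
T: 1327.248 × 0.16 = 212.35968 kJ/m²/yr

212.4 kJ/m²/yr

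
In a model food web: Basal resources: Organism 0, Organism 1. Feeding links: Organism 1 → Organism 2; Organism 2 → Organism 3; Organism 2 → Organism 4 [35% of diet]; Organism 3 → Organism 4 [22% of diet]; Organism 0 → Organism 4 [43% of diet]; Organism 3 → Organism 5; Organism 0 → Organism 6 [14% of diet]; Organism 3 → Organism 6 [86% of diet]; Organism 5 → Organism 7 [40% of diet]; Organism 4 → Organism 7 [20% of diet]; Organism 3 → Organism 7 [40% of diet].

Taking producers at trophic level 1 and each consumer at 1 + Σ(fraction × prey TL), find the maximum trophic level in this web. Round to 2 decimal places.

Organism 2: 1 + 1 = 2
Organism 3: 1 + 2 = 3
Organism 4: 1 + (0.35×2 + 0.22×3 + 0.43×1) = 2.79
Organism 5: 1 + 3 = 4
Organism 6: 1 + (0.14×1 + 0.86×3) = 3.72
Organism 7: 1 + (0.4×4 + 0.2×2.79 + 0.4×3) = 4.358

4.36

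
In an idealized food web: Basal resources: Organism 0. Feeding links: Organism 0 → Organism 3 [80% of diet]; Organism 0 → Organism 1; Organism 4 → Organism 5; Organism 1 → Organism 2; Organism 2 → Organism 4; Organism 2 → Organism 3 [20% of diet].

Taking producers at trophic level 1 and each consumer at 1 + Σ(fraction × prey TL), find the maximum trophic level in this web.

Organism 1: 1 + 1 = 2
Organism 2: 1 + 2 = 3
Organism 3: 1 + (0.2×3 + 0.8×1) = 2.4
Organism 4: 1 + 3 = 4
Organism 5: 1 + 4 = 5

5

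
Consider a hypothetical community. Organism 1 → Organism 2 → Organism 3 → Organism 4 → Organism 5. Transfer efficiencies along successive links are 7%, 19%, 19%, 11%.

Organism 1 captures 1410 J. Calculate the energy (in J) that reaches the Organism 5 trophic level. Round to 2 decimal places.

0.39 J

Organism 2: 1410 × 0.07 = 98.7 J
Organism 3: 98.7 × 0.19 = 18.753 J
Organism 4: 18.753 × 0.19 = 3.56307 J
Organism 5: 3.56307 × 0.11 = 0.3919377 J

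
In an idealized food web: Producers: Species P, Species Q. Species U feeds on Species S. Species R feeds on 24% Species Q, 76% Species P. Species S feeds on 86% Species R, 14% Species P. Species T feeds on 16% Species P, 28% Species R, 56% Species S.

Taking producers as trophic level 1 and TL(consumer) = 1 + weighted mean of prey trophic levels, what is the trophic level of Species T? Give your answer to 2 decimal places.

3.32

Species R: 1 + (0.24×1 + 0.76×1) = 2
Species S: 1 + (0.86×2 + 0.14×1) = 2.86
Species T: 1 + (0.16×1 + 0.28×2 + 0.56×2.86) = 3.3216
Species U: 1 + 2.86 = 3.86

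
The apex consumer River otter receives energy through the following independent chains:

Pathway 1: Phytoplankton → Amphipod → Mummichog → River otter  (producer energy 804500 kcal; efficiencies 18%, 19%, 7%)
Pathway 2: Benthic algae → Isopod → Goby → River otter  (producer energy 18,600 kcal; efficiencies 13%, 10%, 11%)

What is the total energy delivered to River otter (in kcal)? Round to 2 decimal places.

1952.57 kcal

Pathway 1: 804500 × 0.18 × 0.19 × 0.07 = 1925.973 kcal
Pathway 2: 18600 × 0.13 × 0.1 × 0.11 = 26.598 kcal
Total at River otter: 1925.973 + 26.598 = 1952.571 kcal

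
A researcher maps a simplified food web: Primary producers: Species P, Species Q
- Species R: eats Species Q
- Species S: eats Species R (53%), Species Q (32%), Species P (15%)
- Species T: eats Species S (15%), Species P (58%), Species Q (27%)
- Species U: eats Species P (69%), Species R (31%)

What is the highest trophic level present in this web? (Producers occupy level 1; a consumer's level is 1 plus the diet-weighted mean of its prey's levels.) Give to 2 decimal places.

2.53

Species R: 1 + 1 = 2
Species S: 1 + (0.53×2 + 0.32×1 + 0.15×1) = 2.53
Species T: 1 + (0.15×2.53 + 0.58×1 + 0.27×1) = 2.2295
Species U: 1 + (0.69×1 + 0.31×2) = 2.31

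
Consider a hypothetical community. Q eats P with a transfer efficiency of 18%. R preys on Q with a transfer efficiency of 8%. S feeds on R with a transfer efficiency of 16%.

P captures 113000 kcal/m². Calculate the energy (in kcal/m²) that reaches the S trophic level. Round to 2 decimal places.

Q: 113000 × 0.18 = 20340 kcal/m²
R: 20340 × 0.08 = 1627.2 kcal/m²
S: 1627.2 × 0.16 = 260.352 kcal/m²

260.35 kcal/m²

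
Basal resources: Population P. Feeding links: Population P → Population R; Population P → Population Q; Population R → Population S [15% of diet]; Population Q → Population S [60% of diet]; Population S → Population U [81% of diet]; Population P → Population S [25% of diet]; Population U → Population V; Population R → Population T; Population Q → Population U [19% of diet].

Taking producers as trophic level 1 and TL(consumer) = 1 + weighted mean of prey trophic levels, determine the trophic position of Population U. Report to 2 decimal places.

3.61

Population Q: 1 + 1 = 2
Population R: 1 + 1 = 2
Population S: 1 + (0.15×2 + 0.6×2 + 0.25×1) = 2.75
Population T: 1 + 2 = 3
Population U: 1 + (0.81×2.75 + 0.19×2) = 3.6075
Population V: 1 + 3.6075 = 4.6075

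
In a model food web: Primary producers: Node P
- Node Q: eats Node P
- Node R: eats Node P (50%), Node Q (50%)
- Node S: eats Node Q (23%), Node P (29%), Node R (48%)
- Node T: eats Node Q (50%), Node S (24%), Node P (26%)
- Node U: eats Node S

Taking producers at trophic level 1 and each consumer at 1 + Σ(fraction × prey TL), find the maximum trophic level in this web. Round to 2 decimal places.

3.95

Node Q: 1 + 1 = 2
Node R: 1 + (0.5×1 + 0.5×2) = 2.5
Node S: 1 + (0.23×2 + 0.29×1 + 0.48×2.5) = 2.95
Node T: 1 + (0.5×2 + 0.24×2.95 + 0.26×1) = 2.968
Node U: 1 + 2.95 = 3.95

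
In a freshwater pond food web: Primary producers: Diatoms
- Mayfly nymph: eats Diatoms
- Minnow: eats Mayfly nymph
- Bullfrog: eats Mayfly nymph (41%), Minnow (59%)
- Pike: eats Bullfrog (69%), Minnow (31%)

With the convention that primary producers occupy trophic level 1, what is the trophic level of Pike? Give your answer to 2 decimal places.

Mayfly nymph: 1 + 1 = 2
Minnow: 1 + 2 = 3
Bullfrog: 1 + (0.41×2 + 0.59×3) = 3.59
Pike: 1 + (0.69×3.59 + 0.31×3) = 4.4071

4.41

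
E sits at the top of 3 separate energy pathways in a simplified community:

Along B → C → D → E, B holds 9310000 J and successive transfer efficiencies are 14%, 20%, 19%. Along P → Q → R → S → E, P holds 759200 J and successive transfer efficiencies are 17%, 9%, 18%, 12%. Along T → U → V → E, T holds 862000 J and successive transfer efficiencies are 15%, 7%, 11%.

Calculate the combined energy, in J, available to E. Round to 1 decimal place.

50775.7 J

Via B: 9310000 × 0.14 × 0.2 × 0.19 = 49529.2 J
Via P: 759200 × 0.17 × 0.09 × 0.18 × 0.12 = 250.900416 J
Via T: 862000 × 0.15 × 0.07 × 0.11 = 995.61 J
Total at E: 49529.2 + 250.900416 + 995.61 = 50775.710416 J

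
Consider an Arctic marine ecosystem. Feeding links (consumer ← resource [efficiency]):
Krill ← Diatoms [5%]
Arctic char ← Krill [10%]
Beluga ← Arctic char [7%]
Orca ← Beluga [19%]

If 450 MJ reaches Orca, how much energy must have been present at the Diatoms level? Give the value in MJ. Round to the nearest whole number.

Cumulative transfer efficiency: 0.05 × 0.1 × 0.07 × 0.19 = 0.0000665
Diatoms energy = 450 / 0.0000665 = 6766917 MJ

6766917 MJ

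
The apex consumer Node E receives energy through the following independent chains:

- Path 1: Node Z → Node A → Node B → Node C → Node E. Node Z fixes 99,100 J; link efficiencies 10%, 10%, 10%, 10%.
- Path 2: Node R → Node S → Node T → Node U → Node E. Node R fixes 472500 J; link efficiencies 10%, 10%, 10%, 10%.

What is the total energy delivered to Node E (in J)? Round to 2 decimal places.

57.16 J

Path 1: 99100 × 0.1 × 0.1 × 0.1 × 0.1 = 9.91 J
Path 2: 472500 × 0.1 × 0.1 × 0.1 × 0.1 = 47.25 J
Total at Node E: 9.91 + 47.25 = 57.16 J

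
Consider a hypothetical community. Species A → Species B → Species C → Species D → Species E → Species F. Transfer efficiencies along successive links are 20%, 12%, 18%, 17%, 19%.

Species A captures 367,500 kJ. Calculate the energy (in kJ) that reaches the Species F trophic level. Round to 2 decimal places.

Species B: 367500 × 0.2 = 73500 kJ
Species C: 73500 × 0.12 = 8820 kJ
Species D: 8820 × 0.18 = 1587.6 kJ
Species E: 1587.6 × 0.17 = 269.892 kJ
Species F: 269.892 × 0.19 = 51.27948 kJ

51.28 kJ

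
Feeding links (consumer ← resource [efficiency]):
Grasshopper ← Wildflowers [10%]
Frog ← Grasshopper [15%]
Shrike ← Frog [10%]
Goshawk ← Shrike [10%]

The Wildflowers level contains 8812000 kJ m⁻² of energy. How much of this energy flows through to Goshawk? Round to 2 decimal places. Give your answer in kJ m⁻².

Grasshopper: 8812000 × 0.1 = 881200 kJ m⁻²
Frog: 881200 × 0.15 = 132180 kJ m⁻²
Shrike: 132180 × 0.1 = 13218 kJ m⁻²
Goshawk: 13218 × 0.1 = 1321.8 kJ m⁻²

1321.80 kJ m⁻²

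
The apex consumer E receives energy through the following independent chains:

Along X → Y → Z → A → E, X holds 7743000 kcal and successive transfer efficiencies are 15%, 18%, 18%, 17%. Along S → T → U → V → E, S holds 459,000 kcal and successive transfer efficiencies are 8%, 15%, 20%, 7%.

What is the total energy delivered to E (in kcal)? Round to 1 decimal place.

6474.4 kcal

Via X: 7743000 × 0.15 × 0.18 × 0.18 × 0.17 = 6397.2666 kcal
Via S: 459000 × 0.08 × 0.15 × 0.2 × 0.07 = 77.112 kcal
Total at E: 6397.2666 + 77.112 = 6474.3786 kcal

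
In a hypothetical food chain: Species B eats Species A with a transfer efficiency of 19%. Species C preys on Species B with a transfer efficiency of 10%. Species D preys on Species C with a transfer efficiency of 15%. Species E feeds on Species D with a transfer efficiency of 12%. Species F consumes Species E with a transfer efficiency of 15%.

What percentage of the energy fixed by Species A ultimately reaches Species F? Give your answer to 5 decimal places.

Product of link efficiencies: 0.19 × 0.1 × 0.15 × 0.12 × 0.15 = 0.0000513
As a percentage: 0.0000513 × 100 = 0.00513%

0.00513%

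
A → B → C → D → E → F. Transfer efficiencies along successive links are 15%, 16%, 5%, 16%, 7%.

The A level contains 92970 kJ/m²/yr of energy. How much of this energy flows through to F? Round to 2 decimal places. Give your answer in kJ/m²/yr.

B: 92970 × 0.15 = 13945.5 kJ/m²/yr
C: 13945.5 × 0.16 = 2231.28 kJ/m²/yr
D: 2231.28 × 0.05 = 111.564 kJ/m²/yr
E: 111.564 × 0.16 = 17.85024 kJ/m²/yr
F: 17.85024 × 0.07 = 1.2495168 kJ/m²/yr

1.25 kJ/m²/yr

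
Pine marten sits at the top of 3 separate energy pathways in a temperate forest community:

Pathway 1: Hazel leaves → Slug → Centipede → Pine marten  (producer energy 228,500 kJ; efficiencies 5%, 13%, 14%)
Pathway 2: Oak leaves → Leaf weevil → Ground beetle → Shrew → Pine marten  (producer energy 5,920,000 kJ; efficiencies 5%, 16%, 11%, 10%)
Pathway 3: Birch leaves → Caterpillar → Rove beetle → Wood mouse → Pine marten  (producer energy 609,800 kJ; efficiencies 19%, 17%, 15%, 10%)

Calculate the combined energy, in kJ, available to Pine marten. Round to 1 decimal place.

Pathway 1: 228500 × 0.05 × 0.13 × 0.14 = 207.935 kJ
Pathway 2: 5920000 × 0.05 × 0.16 × 0.11 × 0.1 = 520.96 kJ
Pathway 3: 609800 × 0.19 × 0.17 × 0.15 × 0.1 = 295.4481 kJ
Total at Pine marten: 207.935 + 520.96 + 295.4481 = 1024.3431 kJ

1024.3 kJ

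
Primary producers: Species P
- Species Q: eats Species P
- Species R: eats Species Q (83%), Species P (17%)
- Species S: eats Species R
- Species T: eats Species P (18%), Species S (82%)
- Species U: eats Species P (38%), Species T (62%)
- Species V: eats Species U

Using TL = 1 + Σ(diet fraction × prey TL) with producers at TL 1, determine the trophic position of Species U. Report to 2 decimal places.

4.06

Species Q: 1 + 1 = 2
Species R: 1 + (0.83×2 + 0.17×1) = 2.83
Species S: 1 + 2.83 = 3.83
Species T: 1 + (0.18×1 + 0.82×3.83) = 4.3206
Species U: 1 + (0.38×1 + 0.62×4.3206) = 4.058772
Species V: 1 + 4.058772 = 5.058772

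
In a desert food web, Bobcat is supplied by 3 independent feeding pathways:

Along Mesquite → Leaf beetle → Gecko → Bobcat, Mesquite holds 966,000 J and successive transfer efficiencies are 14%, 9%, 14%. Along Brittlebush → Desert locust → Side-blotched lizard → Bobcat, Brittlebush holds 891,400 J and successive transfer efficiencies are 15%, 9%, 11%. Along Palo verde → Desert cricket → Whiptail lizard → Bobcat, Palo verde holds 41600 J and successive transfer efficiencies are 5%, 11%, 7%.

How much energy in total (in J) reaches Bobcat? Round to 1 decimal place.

3043.8 J

Via Mesquite: 966000 × 0.14 × 0.09 × 0.14 = 1704.024 J
Via Brittlebush: 891400 × 0.15 × 0.09 × 0.11 = 1323.729 J
Via Palo verde: 41600 × 0.05 × 0.11 × 0.07 = 16.016 J
Total at Bobcat: 1704.024 + 1323.729 + 16.016 = 3043.769 J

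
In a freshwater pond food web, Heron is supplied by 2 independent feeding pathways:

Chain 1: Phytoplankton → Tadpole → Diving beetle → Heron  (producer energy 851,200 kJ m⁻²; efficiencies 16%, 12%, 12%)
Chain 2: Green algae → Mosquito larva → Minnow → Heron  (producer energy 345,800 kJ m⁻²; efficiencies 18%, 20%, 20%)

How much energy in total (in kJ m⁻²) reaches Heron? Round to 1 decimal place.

Chain 1: 851200 × 0.16 × 0.12 × 0.12 = 1961.1648 kJ m⁻²
Chain 2: 345800 × 0.18 × 0.2 × 0.2 = 2489.76 kJ m⁻²
Total at Heron: 1961.1648 + 2489.76 = 4450.9248 kJ m⁻²

4450.9 kJ m⁻²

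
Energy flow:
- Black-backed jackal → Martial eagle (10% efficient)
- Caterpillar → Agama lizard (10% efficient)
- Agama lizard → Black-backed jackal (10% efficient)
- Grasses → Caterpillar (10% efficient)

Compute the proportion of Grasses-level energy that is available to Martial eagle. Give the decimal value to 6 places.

0.000100

Product of link efficiencies: 0.1 × 0.1 × 0.1 × 0.1 = 0.0001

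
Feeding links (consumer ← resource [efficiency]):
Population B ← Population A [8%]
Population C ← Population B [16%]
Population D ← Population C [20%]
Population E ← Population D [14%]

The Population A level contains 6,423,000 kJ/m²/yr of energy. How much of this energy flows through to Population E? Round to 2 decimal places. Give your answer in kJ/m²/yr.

2302.00 kJ/m²/yr

Population B: 6423000 × 0.08 = 513840 kJ/m²/yr
Population C: 513840 × 0.16 = 82214.4 kJ/m²/yr
Population D: 82214.4 × 0.2 = 16442.88 kJ/m²/yr
Population E: 16442.88 × 0.14 = 2302.0032 kJ/m²/yr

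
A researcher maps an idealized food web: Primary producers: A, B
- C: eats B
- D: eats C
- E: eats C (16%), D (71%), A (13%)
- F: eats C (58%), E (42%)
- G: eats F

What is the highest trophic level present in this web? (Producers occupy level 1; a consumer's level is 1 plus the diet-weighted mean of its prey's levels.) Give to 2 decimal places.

C: 1 + 1 = 2
D: 1 + 2 = 3
E: 1 + (0.16×2 + 0.71×3 + 0.13×1) = 3.58
F: 1 + (0.58×2 + 0.42×3.58) = 3.6636
G: 1 + 3.6636 = 4.6636

4.66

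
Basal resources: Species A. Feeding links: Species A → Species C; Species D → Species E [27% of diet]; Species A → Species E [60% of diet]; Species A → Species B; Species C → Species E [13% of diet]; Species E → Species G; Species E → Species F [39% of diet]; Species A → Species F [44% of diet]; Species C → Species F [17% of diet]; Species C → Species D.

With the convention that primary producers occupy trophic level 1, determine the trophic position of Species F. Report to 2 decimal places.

Species B: 1 + 1 = 2
Species C: 1 + 1 = 2
Species D: 1 + 2 = 3
Species E: 1 + (0.27×3 + 0.13×2 + 0.6×1) = 2.67
Species F: 1 + (0.44×1 + 0.17×2 + 0.39×2.67) = 2.8213
Species G: 1 + 2.67 = 3.67

2.82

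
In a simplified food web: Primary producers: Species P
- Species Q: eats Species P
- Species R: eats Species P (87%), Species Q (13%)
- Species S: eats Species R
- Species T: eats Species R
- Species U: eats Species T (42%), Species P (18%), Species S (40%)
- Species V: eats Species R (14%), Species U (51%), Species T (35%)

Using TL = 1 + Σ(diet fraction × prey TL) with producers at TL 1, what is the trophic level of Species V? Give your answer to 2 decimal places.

4.30

Species Q: 1 + 1 = 2
Species R: 1 + (0.87×1 + 0.13×2) = 2.13
Species S: 1 + 2.13 = 3.13
Species T: 1 + 2.13 = 3.13
Species U: 1 + (0.42×3.13 + 0.18×1 + 0.4×3.13) = 3.7466
Species V: 1 + (0.14×2.13 + 0.51×3.7466 + 0.35×3.13) = 4.304466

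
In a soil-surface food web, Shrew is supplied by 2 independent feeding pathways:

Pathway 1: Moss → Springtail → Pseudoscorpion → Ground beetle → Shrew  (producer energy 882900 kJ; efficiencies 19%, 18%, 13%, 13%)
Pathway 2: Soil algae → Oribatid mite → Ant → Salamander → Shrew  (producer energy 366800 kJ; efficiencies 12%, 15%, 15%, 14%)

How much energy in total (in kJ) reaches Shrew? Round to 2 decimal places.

Pathway 1: 882900 × 0.19 × 0.18 × 0.13 × 0.13 = 510.298542 kJ
Pathway 2: 366800 × 0.12 × 0.15 × 0.15 × 0.14 = 138.6504 kJ
Total at Shrew: 510.298542 + 138.6504 = 648.948942 kJ

648.95 kJ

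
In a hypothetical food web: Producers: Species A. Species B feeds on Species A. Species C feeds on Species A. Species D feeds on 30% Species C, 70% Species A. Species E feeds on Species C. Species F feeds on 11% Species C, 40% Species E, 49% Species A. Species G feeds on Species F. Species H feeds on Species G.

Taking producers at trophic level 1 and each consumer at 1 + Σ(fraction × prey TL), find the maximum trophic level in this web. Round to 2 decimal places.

Species B: 1 + 1 = 2
Species C: 1 + 1 = 2
Species D: 1 + (0.3×2 + 0.7×1) = 2.3
Species E: 1 + 2 = 3
Species F: 1 + (0.11×2 + 0.4×3 + 0.49×1) = 2.91
Species G: 1 + 2.91 = 3.91
Species H: 1 + 3.91 = 4.91

4.91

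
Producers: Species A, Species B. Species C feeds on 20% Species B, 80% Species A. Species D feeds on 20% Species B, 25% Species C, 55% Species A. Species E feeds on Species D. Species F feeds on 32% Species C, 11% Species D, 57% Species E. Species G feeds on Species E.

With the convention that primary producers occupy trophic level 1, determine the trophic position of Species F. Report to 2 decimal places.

3.74

Species C: 1 + (0.2×1 + 0.8×1) = 2
Species D: 1 + (0.2×1 + 0.25×2 + 0.55×1) = 2.25
Species E: 1 + 2.25 = 3.25
Species F: 1 + (0.32×2 + 0.11×2.25 + 0.57×3.25) = 3.74
Species G: 1 + 3.25 = 4.25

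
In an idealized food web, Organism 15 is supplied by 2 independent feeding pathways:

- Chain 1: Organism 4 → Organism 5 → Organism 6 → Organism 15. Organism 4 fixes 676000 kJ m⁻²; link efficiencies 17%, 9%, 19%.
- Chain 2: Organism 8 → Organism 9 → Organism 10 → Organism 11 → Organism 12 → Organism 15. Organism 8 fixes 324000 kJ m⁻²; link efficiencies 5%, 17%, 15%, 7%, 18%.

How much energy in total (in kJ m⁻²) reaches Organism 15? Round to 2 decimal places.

Chain 1: 676000 × 0.17 × 0.09 × 0.19 = 1965.132 kJ m⁻²
Chain 2: 324000 × 0.05 × 0.17 × 0.15 × 0.07 × 0.18 = 5.20506 kJ m⁻²
Total at Organism 15: 1965.132 + 5.20506 = 1970.33706 kJ m⁻²

1970.34 kJ m⁻²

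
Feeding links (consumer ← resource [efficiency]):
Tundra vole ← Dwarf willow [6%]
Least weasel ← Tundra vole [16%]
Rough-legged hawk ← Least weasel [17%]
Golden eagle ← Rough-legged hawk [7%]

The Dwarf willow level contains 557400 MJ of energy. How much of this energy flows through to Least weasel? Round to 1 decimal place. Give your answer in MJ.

Tundra vole: 557400 × 0.06 = 33444 MJ
Least weasel: 33444 × 0.16 = 5351.04 MJ

5351.0 MJ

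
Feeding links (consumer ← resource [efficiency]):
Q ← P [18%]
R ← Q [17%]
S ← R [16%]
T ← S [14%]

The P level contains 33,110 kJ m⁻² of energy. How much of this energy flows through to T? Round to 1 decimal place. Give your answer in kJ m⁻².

Q: 33110 × 0.18 = 5959.8 kJ m⁻²
R: 5959.8 × 0.17 = 1013.166 kJ m⁻²
S: 1013.166 × 0.16 = 162.10656 kJ m⁻²
T: 162.10656 × 0.14 = 22.6949184 kJ m⁻²

22.7 kJ m⁻²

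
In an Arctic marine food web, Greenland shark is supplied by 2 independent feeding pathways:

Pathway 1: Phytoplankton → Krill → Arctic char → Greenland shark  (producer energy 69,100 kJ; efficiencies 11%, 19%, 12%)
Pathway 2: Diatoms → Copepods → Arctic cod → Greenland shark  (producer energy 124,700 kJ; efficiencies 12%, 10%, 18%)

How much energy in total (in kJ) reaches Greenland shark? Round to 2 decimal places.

Pathway 1: 69100 × 0.11 × 0.19 × 0.12 = 173.3028 kJ
Pathway 2: 124700 × 0.12 × 0.1 × 0.18 = 269.352 kJ
Total at Greenland shark: 173.3028 + 269.352 = 442.6548 kJ

442.65 kJ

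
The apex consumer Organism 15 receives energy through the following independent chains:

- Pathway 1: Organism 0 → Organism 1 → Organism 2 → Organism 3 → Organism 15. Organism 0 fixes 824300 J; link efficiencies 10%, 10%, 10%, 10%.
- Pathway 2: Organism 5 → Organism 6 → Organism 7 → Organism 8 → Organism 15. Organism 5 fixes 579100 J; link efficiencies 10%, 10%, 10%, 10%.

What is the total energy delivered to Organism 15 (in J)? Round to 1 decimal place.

140.3 J

Pathway 1: 824300 × 0.1 × 0.1 × 0.1 × 0.1 = 82.43 J
Pathway 2: 579100 × 0.1 × 0.1 × 0.1 × 0.1 = 57.91 J
Total at Organism 15: 82.43 + 57.91 = 140.34 J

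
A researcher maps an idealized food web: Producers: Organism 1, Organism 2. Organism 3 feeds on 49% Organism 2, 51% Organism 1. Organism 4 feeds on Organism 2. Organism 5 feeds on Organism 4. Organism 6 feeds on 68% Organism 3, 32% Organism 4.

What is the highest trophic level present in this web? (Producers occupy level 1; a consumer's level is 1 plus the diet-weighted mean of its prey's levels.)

3

Organism 3: 1 + (0.49×1 + 0.51×1) = 2
Organism 4: 1 + 1 = 2
Organism 5: 1 + 2 = 3
Organism 6: 1 + (0.68×2 + 0.32×2) = 3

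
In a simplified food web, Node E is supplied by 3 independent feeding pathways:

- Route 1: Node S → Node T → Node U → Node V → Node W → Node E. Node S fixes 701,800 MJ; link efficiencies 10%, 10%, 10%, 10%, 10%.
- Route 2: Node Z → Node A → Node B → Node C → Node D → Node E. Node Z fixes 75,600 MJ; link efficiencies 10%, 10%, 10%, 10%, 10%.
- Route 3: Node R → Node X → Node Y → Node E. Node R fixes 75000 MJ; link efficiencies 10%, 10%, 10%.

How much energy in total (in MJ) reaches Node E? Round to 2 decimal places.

Route 1: 701800 × 0.1 × 0.1 × 0.1 × 0.1 × 0.1 = 7.018 MJ
Route 2: 75600 × 0.1 × 0.1 × 0.1 × 0.1 × 0.1 = 0.756 MJ
Route 3: 75000 × 0.1 × 0.1 × 0.1 = 75 MJ
Total at Node E: 7.018 + 0.756 + 75 = 82.774 MJ

82.77 MJ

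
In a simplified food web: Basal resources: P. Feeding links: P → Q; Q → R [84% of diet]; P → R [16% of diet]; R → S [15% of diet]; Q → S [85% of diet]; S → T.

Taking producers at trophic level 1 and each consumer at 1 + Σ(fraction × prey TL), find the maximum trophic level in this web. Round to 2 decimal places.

4.13

Q: 1 + 1 = 2
R: 1 + (0.84×2 + 0.16×1) = 2.84
S: 1 + (0.15×2.84 + 0.85×2) = 3.126
T: 1 + 3.126 = 4.126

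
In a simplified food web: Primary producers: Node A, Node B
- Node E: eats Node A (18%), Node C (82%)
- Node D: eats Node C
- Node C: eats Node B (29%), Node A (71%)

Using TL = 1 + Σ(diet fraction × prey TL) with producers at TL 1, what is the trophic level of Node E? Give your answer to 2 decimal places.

2.82

Node C: 1 + (0.29×1 + 0.71×1) = 2
Node D: 1 + 2 = 3
Node E: 1 + (0.18×1 + 0.82×2) = 2.82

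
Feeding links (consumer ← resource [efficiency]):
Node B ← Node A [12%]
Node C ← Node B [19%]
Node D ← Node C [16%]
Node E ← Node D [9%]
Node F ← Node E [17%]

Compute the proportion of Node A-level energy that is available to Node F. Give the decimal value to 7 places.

0.0000558

Product of link efficiencies: 0.12 × 0.19 × 0.16 × 0.09 × 0.17 = 0.0000558144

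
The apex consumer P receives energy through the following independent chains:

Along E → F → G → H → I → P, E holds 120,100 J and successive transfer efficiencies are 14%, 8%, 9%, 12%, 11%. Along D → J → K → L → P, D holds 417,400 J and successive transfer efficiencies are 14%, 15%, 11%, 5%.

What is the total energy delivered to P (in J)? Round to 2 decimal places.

Via E: 120100 × 0.14 × 0.08 × 0.09 × 0.12 × 0.11 = 1.59800256 J
Via D: 417400 × 0.14 × 0.15 × 0.11 × 0.05 = 48.2097 J
Total at P: 1.59800256 + 48.2097 = 49.80770256 J

49.81 J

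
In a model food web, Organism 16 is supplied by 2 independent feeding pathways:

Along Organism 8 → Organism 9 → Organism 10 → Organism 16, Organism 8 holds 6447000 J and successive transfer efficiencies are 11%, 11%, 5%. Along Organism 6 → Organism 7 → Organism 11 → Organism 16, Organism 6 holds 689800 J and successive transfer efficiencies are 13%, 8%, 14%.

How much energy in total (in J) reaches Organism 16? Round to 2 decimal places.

4904.78 J

Via Organism 8: 6447000 × 0.11 × 0.11 × 0.05 = 3900.435 J
Via Organism 6: 689800 × 0.13 × 0.08 × 0.14 = 1004.3488 J
Total at Organism 16: 3900.435 + 1004.3488 = 4904.7838 J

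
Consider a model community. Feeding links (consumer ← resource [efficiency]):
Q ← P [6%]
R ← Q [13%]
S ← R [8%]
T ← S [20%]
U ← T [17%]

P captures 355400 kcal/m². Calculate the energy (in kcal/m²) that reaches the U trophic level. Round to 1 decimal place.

Q: 355400 × 0.06 = 21324 kcal/m²
R: 21324 × 0.13 = 2772.12 kcal/m²
S: 2772.12 × 0.08 = 221.7696 kcal/m²
T: 221.7696 × 0.2 = 44.35392 kcal/m²
U: 44.35392 × 0.17 = 7.5401664 kcal/m²

7.5 kcal/m²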